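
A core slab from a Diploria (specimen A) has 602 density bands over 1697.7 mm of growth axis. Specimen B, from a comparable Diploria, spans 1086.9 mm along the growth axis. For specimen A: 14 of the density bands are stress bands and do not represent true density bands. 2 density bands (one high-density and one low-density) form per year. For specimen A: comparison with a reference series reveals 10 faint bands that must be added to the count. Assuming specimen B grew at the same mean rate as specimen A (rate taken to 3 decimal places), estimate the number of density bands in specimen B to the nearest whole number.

383 density bands

Specimen A: adjusted count: 602 − 14 + 10 = 598 density bands.
Specimen A: with 2 density bands per year, 598 / 2 = 299 years.
A: Mean rate = 1697.7 mm / 299 years ≈ 5.678 mm/year.
Specimen B: 1086.9 mm / 5.678 mm per year = 191.42 years; at 2 density bands per year that is 191.42 × 2 ≈ 383 density bands.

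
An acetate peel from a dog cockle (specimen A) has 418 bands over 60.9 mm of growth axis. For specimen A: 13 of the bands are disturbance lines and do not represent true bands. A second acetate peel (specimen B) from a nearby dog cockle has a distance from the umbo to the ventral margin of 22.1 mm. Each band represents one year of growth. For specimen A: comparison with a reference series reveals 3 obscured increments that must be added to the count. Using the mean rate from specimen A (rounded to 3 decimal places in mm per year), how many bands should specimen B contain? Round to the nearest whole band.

Specimen A: true band count = 418 − 13 + 3 = 408.
A: 60.9 mm over 408 years gives 60.9 / 408 ≈ 0.149 mm per year.
For B, 22.1 / 0.149 = 148.32 years ≈ 148 bands.

148 bands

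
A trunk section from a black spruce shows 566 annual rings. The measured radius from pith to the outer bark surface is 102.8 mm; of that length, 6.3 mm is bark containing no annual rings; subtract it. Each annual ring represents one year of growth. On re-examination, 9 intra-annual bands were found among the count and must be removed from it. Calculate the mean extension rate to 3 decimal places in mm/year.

0.173 mm/year

True annual ring count = 566 − 9 = 557.
The growth record spans 102.8 − 6.3 = 96.5 mm.
Extension rate ≈ 96.5 / 557 = 0.173 mm/year.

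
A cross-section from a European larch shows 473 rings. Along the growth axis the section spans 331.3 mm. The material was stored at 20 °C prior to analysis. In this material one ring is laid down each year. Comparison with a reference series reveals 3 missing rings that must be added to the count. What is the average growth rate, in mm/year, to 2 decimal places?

0.70 mm/year

True ring count = 473 + 3 = 476.
331.3 mm over 476 years gives 331.3 / 476 ≈ 0.70 mm/year.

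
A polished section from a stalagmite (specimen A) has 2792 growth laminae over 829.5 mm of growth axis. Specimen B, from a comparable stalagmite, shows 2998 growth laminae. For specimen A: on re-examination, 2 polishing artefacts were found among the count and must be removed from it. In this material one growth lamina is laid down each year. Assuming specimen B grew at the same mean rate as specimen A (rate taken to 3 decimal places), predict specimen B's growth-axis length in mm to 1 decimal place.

890.4 mm

Specimen A: after corrections the count is 2792 − 2 = 2790 growth laminae.
A: 829.5 mm over 2790 years gives 829.5 / 2790 ≈ 0.297 mm/yr.
Length of B = 0.297 × 2998 = 890.4 mm.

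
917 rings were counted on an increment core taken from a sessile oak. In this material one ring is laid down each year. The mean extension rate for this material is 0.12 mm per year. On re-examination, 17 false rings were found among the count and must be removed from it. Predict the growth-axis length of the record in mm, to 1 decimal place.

True ring count = 917 − 17 = 900.
900 years at 0.12 mm/year gives 0.12 × 900 = 108.0 mm.

108.0 mm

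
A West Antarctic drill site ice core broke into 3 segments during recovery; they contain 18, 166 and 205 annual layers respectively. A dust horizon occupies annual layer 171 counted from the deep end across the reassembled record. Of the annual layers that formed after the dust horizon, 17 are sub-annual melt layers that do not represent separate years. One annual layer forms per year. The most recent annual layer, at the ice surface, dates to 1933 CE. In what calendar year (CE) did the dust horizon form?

1732 CE

Total annual layers = 18 + 166 + 205 = 389.
389 − 171 = 218 annual layers lie beyond the dust horizon toward the ice surface.
Removing the 17 false annual layers leaves 218 − 17 = 201 true annual layers beyond the dust horizon.
Counting back 201 years from 1933 CE places the dust horizon in 1933 − 201 = 1732 CE.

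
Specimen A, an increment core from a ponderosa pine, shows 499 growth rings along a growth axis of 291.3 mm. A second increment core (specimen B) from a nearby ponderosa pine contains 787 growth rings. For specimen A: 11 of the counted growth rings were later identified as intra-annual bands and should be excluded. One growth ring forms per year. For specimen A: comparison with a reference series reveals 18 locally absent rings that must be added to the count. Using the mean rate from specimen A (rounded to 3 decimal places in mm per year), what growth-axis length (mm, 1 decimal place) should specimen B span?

453.3 mm

Specimen A: true growth ring count = 499 − 11 + 18 = 506.
A: Extension rate ≈ 291.3 / 506 = 0.576 mm/year.
Length of B = 0.576 × 787 = 453.3 mm.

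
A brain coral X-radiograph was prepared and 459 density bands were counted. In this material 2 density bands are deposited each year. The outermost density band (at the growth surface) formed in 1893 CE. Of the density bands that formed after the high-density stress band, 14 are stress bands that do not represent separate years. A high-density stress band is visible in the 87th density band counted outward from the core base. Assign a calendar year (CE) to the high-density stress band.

The high-density stress band sits at density band 87 from the core base, so 459 − 87 = 372 density bands formed after it.
Removing the 14 false density bands leaves 372 − 14 = 358 true density bands beyond the high-density stress band.
Dividing by 2 density bands per year: 358 / 2 = 179 years.
1893 − 179 = 1714 CE.

1714 CE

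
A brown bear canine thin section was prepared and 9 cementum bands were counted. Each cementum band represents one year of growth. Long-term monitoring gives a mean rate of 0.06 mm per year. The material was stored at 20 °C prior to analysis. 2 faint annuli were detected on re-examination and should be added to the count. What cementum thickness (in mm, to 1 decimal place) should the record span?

True cementum band count = 9 + 2 = 11.
Length ≈ 0.06 × 11 = 0.7 mm.

0.7 mm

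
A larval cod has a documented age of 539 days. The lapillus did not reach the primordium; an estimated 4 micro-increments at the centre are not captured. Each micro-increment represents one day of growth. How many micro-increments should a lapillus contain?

At one micro-increment per day, 539 days correspond to 539 micro-increments.
539 − 4 missed = 535 micro-increments expected in the prepared section.

535 micro-increments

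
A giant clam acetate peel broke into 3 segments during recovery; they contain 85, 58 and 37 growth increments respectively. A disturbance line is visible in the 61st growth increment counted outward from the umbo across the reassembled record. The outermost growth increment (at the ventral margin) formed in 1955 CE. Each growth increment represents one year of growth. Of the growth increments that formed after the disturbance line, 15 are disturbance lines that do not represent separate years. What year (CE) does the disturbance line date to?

Total growth increments = 85 + 58 + 37 = 180.
The disturbance line sits at growth increment 61 from the umbo, so 180 − 61 = 119 growth increments formed after it.
119 − 15 false = 104 true growth increments after the disturbance line.
The growth increment at the ventral margin is 1955 CE, so the disturbance line dates to 1955 − 104 = 1851 CE.

1851 CE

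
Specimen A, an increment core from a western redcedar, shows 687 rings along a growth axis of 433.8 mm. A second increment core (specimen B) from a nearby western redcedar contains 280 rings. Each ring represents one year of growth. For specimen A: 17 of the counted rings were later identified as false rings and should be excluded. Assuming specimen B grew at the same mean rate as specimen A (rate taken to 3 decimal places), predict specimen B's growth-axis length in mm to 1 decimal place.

181.2 mm

Specimen A: true ring count = 687 − 17 = 670.
A: Mean rate = 433.8 mm / 670 years ≈ 0.647 mm per year.
B's length ≈ 0.647 × 280 = 181.2 mm.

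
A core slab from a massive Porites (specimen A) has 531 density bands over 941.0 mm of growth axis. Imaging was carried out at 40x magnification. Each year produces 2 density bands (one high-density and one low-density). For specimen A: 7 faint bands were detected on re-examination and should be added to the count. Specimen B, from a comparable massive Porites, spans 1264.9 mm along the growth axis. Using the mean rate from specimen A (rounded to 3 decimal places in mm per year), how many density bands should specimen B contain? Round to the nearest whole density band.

723 density bands

Specimen A: true density band count = 531 + 7 = 538.
Specimen A: 538 density bands at 2 per year is 538 / 2 = 269 years.
A: 941.0 mm over 269 years gives 941.0 / 269 ≈ 3.498 mm/yr.
For B, 1264.9 / 3.498 = 361.61 years; at 2 density bands per year that is 361.61 × 2 ≈ 723 density bands.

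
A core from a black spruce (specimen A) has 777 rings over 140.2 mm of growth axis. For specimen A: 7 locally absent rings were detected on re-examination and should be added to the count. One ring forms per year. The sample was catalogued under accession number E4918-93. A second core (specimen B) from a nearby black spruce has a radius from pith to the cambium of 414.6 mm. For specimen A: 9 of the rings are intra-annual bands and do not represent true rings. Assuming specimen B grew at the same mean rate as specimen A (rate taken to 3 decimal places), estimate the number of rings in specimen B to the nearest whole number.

Specimen A: after corrections the count is 777 − 9 + 7 = 775 rings.
A: 140.2 mm over 775 years gives 140.2 / 775 ≈ 0.181 mm per year.
Specimen B: 414.6 mm / 0.181 mm per year = 2290.61 years ≈ 2291 rings.

2291 rings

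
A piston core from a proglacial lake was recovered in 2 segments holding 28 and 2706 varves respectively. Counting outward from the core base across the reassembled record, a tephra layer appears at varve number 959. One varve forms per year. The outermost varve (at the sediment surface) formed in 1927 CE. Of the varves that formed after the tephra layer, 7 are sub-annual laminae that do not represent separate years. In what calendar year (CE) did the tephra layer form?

Total varves = 28 + 2706 = 2734.
The tephra layer sits at varve 959 from the core base, so 2734 − 959 = 1775 varves formed after it.
Removing the 7 false varves leaves 1775 − 7 = 1768 true varves beyond the tephra layer.
1927 − 1768 = 159 CE.

159 CE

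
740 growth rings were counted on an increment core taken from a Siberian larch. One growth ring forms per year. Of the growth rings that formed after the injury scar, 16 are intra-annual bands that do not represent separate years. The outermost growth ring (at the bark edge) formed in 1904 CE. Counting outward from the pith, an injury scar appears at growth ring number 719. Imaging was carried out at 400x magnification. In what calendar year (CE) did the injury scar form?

The injury scar sits at growth ring 719 from the pith, so 740 − 719 = 21 growth rings formed after it.
Excluding 16 false growth rings: 21 − 16 = 5.
1904 − 5 = 1899 CE.

1899 CE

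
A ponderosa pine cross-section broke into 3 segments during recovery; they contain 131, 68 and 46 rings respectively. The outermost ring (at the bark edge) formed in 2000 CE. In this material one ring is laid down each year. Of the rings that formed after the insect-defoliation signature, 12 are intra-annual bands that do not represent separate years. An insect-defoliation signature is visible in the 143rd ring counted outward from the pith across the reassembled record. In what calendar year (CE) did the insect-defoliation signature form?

1910 CE

Total rings = 131 + 68 + 46 = 245.
The insect-defoliation signature sits at ring 143 from the pith, so 245 − 143 = 102 rings formed after it.
Excluding 12 false rings: 102 − 12 = 90.
2000 − 90 = 1910 CE.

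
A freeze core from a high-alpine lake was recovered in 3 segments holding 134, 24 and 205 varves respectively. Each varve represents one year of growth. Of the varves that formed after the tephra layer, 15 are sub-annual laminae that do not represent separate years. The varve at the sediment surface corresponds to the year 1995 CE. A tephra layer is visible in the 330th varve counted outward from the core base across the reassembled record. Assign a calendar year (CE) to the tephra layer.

1977 CE

Total varves = 134 + 24 + 205 = 363.
The tephra layer sits at varve 330 from the core base, so 363 − 330 = 33 varves formed after it.
Excluding 15 false varves: 33 − 15 = 18.
The varve at the sediment surface is 1995 CE, so the tephra layer dates to 1995 − 18 = 1977 CE.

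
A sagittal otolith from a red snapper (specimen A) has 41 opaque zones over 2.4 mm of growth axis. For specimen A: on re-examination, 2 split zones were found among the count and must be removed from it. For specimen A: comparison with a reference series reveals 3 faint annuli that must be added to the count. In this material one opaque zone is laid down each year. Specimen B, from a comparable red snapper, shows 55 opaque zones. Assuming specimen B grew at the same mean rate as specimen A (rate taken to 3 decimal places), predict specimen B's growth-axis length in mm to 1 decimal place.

Specimen A: after corrections the count is 41 − 2 + 3 = 42 opaque zones.
A: 2.4 mm over 42 years gives 2.4 / 42 ≈ 0.057 mm/year.
Length of B = 0.057 × 55 = 3.1 mm.

3.1 mm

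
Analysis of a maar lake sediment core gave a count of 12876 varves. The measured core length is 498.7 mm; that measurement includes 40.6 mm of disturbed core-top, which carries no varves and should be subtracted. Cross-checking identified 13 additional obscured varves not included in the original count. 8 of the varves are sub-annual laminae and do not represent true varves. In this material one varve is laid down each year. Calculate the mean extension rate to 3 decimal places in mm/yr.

Correcting the raw count gives 12876 − 8 + 13 = 12881 true varves.
Net length = 498.7 − 40.6 = 458.1 mm.
Extension rate ≈ 458.1 / 12881 = 0.036 mm/yr.

0.036 mm/yr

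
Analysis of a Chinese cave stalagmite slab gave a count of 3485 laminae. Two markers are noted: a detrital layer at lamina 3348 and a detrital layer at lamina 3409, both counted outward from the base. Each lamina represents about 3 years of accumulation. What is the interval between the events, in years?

183 years

Separation: 3409 − 3348 = 61 laminae.
Multiplying by 3 years per lamina: 61 × 3 = 183 years.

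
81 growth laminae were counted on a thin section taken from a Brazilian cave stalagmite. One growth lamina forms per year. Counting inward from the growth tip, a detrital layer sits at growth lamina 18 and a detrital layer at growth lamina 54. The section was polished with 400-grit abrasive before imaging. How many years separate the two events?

Separation: 54 − 18 = 36 growth laminae.
That is 36 years at one growth lamina per year.

36 yr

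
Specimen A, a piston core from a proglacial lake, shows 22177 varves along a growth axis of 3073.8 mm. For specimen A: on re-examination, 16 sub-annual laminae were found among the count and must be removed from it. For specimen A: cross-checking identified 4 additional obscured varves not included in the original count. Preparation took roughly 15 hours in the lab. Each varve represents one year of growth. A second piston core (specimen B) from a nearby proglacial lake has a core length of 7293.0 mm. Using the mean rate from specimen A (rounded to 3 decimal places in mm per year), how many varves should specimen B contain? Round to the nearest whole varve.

52468 varves

Specimen A: true varve count = 22177 − 16 + 4 = 22165.
A: 3073.8 mm over 22165 years gives 3073.8 / 22165 ≈ 0.139 mm per year.
For B, 7293.0 / 0.139 = 52467.63 years ≈ 52468 varves.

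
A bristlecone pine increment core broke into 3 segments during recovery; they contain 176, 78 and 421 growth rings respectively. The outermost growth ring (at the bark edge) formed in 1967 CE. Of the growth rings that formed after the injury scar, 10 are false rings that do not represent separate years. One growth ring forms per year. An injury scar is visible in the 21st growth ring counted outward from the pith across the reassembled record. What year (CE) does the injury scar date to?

1323 CE

Total growth rings = 176 + 78 + 421 = 675.
The injury scar sits at growth ring 21 from the pith, so 675 − 21 = 654 growth rings formed after it.
Excluding 10 false growth rings: 654 − 10 = 644.
Counting back 644 years from 1967 CE places the injury scar in 1967 − 644 = 1323 CE.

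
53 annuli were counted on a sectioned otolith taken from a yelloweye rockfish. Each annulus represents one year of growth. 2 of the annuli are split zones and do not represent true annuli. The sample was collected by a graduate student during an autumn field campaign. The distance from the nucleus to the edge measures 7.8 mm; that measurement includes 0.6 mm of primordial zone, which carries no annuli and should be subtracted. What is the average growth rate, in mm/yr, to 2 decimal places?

After corrections the count is 53 − 2 = 51 annuli.
Removing the 0.6 mm offcut leaves 7.8 − 0.6 = 7.2 mm.
7.2 mm over 51 years gives 7.2 / 51 ≈ 0.14 mm/yr.

0.14 mm/yr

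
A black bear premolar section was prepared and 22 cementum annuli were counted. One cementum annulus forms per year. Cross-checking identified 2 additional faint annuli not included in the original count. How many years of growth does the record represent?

24 years

True cementum annulus count = 22 + 2 = 24.
With a one-to-one cementum annulus periodicity this is 24 years.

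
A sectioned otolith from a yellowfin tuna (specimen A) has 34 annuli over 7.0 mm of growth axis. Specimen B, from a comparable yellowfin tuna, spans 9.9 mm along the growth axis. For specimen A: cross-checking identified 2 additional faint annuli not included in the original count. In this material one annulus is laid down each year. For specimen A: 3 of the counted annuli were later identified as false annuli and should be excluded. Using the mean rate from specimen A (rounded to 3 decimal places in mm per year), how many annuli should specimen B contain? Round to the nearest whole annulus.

Specimen A: true annulus count = 34 − 3 + 2 = 33.
A: 7.0 mm over 33 years gives 7.0 / 33 ≈ 0.212 mm per year.
Specimen B: 9.9 mm / 0.212 mm per year = 46.70 years ≈ 47 annuli.

47 annuli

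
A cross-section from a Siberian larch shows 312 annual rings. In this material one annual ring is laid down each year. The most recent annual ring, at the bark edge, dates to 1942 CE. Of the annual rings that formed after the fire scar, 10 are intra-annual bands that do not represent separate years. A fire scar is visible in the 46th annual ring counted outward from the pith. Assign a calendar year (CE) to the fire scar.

312 − 46 = 266 annual rings lie beyond the fire scar toward the bark edge.
Excluding 10 false annual rings: 266 − 10 = 256.
The annual ring at the bark edge is 1942 CE, so the fire scar dates to 1942 − 256 = 1686 CE.

1686 CE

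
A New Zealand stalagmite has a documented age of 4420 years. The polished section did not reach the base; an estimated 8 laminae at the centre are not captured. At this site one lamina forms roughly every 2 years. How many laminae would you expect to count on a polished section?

At 2 years per lamina, 4420 / 2 = 2210 laminae are expected.
Subtracting the 8 laminae not captured gives 2210 − 8 = 2202 laminae in the record.

2202 laminae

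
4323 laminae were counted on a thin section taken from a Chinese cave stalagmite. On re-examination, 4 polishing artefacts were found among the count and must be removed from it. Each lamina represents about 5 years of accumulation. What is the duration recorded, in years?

True lamina count = 4323 − 4 = 4319.
Multiplying by 5 years per lamina: 4319 × 5 = 21595 years.

21595 years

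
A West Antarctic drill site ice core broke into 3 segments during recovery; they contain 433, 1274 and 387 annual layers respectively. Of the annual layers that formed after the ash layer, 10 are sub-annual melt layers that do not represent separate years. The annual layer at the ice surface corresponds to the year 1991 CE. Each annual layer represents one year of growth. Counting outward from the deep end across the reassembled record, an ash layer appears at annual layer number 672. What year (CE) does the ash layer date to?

Total annual layers = 433 + 1274 + 387 = 2094.
Between annual layer 672 and the ice surface there are 2094 − 672 = 1422 annual layers.
Excluding 10 false annual layers: 1422 − 10 = 1412.
The annual layer at the ice surface is 1991 CE, so the ash layer dates to 1991 − 1412 = 579 CE.

579 CE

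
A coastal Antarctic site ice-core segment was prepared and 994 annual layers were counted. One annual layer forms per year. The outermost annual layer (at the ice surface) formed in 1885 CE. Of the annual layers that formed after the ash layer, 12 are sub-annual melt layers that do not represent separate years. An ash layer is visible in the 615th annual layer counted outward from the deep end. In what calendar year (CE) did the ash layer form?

1518 CE

Between annual layer 615 and the ice surface there are 994 − 615 = 379 annual layers.
379 − 12 false = 367 true annual layers after the ash layer.
The annual layer at the ice surface is 1885 CE, so the ash layer dates to 1885 − 367 = 1518 CE.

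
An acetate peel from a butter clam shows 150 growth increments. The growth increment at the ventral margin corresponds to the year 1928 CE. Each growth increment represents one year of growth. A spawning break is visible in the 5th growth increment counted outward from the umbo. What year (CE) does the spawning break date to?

1783 CE

Between growth increment 5 and the ventral margin there are 150 − 5 = 145 growth increments.
The growth increment at the ventral margin is 1928 CE, so the spawning break dates to 1928 − 145 = 1783 CE.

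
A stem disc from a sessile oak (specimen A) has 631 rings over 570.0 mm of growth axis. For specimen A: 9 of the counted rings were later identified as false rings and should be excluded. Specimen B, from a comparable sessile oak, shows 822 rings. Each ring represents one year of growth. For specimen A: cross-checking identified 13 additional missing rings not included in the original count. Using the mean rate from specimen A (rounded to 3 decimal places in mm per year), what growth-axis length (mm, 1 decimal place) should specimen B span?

738.2 mm

Specimen A: correcting the raw count gives 631 − 9 + 13 = 635 true rings.
A: 570.0 mm over 635 years gives 570.0 / 635 ≈ 0.898 mm/yr.
Length of B = 0.898 × 822 = 738.2 mm.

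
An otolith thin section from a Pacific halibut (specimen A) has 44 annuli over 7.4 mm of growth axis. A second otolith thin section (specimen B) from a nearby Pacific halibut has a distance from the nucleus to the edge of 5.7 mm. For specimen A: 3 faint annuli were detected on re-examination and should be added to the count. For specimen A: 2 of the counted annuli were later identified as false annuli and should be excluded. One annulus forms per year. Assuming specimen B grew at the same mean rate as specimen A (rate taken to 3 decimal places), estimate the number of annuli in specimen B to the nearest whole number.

35 annuli

Specimen A: after corrections the count is 44 − 2 + 3 = 45 annuli.
A: 7.4 mm over 45 years gives 7.4 / 45 ≈ 0.164 mm/yr.
B spans 5.7 / 0.164 = 34.76 years ≈ 35 annuli.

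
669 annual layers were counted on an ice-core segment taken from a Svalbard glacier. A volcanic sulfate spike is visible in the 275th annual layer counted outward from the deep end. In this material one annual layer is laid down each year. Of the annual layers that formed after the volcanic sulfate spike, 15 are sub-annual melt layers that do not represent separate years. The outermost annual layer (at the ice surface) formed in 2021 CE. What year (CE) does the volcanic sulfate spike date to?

669 − 275 = 394 annual layers lie beyond the volcanic sulfate spike toward the ice surface.
Excluding 15 false annual layers: 394 − 15 = 379.
Counting back 379 years from 2021 CE places the volcanic sulfate spike in 2021 − 379 = 1642 CE.

1642 CE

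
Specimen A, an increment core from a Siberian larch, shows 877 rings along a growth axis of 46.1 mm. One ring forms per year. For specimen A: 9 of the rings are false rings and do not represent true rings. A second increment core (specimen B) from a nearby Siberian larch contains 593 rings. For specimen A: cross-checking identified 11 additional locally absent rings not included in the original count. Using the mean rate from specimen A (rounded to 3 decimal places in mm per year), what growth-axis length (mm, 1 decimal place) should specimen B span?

Specimen A: after corrections the count is 877 − 9 + 11 = 879 rings.
A: Mean rate = 46.1 mm / 879 years ≈ 0.052 mm/yr.
B's length ≈ 0.052 × 593 = 30.8 mm.

30.8 mm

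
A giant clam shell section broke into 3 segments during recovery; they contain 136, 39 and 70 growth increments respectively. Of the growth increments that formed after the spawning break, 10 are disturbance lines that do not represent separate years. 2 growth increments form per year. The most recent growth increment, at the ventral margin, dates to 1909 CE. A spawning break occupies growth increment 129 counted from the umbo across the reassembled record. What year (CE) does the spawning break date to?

1856 CE

Total growth increments = 136 + 39 + 70 = 245.
245 − 129 = 116 growth increments lie beyond the spawning break toward the ventral margin.
Removing the 10 false growth increments leaves 116 − 10 = 106 true growth increments beyond the spawning break.
Dividing by 2 growth increments per year: 106 / 2 = 53 years.
1909 − 53 = 1856 CE.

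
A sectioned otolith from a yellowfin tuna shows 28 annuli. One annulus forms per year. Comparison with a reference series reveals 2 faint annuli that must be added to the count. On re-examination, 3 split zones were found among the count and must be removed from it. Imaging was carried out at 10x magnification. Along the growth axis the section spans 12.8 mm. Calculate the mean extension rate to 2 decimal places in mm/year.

0.47 mm/year

Adjusted count: 28 − 3 + 2 = 27 annuli.
Mean rate = 12.8 mm / 27 years ≈ 0.47 mm/year.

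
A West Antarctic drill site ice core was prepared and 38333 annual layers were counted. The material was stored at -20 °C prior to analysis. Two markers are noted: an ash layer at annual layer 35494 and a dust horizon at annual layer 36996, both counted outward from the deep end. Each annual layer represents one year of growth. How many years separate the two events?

The two markers are separated by 36996 − 35494 = 1502 annual layers.
At one annual layer per year, 1502 years elapsed between them.

1502 years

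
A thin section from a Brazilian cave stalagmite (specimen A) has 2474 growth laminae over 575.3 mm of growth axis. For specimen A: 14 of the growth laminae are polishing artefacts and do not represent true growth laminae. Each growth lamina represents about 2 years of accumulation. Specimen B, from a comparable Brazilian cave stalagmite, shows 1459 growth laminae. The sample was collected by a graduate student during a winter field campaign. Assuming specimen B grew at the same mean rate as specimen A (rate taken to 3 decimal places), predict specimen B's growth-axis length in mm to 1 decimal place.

341.4 mm

Specimen A: true growth lamina count = 2474 − 14 = 2460.
Specimen A: multiplying by 2 years per growth lamina: 2460 × 2 = 4920 years.
A: Extension rate ≈ 575.3 / 4920 = 0.117 mm/year.
Specimen B: multiplying by 2 years per growth lamina: 1459 × 2 = 2918 years. B's length ≈ 0.117 × 2918 = 341.4 mm.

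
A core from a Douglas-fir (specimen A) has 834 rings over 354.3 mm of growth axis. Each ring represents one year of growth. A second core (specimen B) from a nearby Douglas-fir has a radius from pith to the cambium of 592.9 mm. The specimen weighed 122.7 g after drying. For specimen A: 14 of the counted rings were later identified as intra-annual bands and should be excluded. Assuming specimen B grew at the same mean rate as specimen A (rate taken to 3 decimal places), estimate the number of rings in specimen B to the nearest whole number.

Specimen A: true ring count = 834 − 14 = 820.
A: 354.3 mm over 820 years gives 354.3 / 820 ≈ 0.432 mm/yr.
Specimen B: 592.9 mm / 0.432 mm per year = 1372.45 years ≈ 1372 rings.

1372 rings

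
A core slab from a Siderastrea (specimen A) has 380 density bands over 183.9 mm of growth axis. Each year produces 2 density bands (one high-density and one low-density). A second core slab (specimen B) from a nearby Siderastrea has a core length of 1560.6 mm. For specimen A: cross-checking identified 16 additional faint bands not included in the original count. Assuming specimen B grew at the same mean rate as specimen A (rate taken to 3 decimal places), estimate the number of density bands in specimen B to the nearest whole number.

Specimen A: true density band count = 380 + 16 = 396.
Specimen A: with 2 density bands per year, 396 / 2 = 198 years.
A: Mean rate = 183.9 mm / 198 years ≈ 0.929 mm/yr.
B spans 1560.6 / 0.929 = 1679.87 years; at 2 density bands per year that is 1679.87 × 2 ≈ 3360 density bands.

3360 density bands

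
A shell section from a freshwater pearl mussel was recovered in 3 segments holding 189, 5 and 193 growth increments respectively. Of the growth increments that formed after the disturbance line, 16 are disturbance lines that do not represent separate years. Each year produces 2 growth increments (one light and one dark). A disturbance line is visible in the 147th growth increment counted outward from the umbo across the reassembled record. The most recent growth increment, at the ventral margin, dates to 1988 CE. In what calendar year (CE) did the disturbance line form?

1876 CE

Total growth increments = 189 + 5 + 193 = 387.
The disturbance line sits at growth increment 147 from the umbo, so 387 − 147 = 240 growth increments formed after it.
240 − 16 false = 224 true growth increments after the disturbance line.
224 growth increments at 2 per year is 224 / 2 = 112 years.
The growth increment at the ventral margin is 1988 CE, so the disturbance line dates to 1988 − 112 = 1876 CE.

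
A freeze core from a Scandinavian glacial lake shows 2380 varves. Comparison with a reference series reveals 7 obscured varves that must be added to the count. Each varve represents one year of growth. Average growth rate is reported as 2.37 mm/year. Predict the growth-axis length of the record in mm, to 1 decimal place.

After corrections the count is 2380 + 7 = 2387 varves.
2387 years at 2.37 mm/year gives 2.37 × 2387 = 5657.2 mm.

5657.2 mm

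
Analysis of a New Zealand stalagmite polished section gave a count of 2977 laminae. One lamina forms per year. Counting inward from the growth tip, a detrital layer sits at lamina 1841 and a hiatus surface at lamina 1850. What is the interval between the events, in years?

9 years

The two markers are separated by 1850 − 1841 = 9 laminae.
One lamina per year makes the interval 9 years.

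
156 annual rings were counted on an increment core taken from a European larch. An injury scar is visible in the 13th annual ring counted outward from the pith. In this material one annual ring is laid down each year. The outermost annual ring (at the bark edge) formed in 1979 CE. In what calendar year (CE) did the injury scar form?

156 − 13 = 143 annual rings lie beyond the injury scar toward the bark edge.
1979 − 143 = 1836 CE.

1836 CE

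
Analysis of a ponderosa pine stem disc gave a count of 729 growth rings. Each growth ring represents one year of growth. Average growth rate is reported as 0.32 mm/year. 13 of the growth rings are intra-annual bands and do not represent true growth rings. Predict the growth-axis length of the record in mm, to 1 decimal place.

229.1 mm

True growth ring count = 729 − 13 = 716.
Length ≈ 0.32 × 716 = 229.1 mm.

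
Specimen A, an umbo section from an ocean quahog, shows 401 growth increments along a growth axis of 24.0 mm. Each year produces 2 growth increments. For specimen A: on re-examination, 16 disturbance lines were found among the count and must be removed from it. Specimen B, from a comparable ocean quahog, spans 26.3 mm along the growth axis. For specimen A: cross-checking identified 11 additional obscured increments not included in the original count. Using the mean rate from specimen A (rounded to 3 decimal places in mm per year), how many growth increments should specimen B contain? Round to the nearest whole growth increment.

Specimen A: true growth increment count = 401 − 16 + 11 = 396.
Specimen A: dividing by 2 growth increments per year: 396 / 2 = 198 years.
A: 24.0 mm over 198 years gives 24.0 / 198 ≈ 0.121 mm/yr.
B spans 26.3 / 0.121 = 217.36 years; at 2 growth increments per year that is 217.36 × 2 ≈ 435 growth increments.

435 growth increments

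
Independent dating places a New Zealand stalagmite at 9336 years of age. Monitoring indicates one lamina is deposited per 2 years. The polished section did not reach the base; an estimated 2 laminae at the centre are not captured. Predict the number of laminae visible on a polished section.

4666 laminae

At 2 years per lamina, 9336 / 2 = 4668 laminae are expected.
4668 − 2 missed = 4666 laminae expected in the prepared section.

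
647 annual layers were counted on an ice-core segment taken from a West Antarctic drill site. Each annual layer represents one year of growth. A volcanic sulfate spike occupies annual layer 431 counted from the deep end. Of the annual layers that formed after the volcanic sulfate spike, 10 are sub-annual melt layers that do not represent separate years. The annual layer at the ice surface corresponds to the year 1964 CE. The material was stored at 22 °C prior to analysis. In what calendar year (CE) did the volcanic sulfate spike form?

1758 CE

The volcanic sulfate spike sits at annual layer 431 from the deep end, so 647 − 431 = 216 annual layers formed after it.
Excluding 10 false annual layers: 216 − 10 = 206.
The annual layer at the ice surface is 1964 CE, so the volcanic sulfate spike dates to 1964 − 206 = 1758 CE.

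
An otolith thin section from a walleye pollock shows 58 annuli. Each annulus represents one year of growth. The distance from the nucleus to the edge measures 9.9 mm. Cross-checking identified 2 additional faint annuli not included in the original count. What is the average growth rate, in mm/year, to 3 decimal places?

After corrections the count is 58 + 2 = 60 annuli.
Extension rate ≈ 9.9 / 60 = 0.165 mm/year.

0.165 mm/year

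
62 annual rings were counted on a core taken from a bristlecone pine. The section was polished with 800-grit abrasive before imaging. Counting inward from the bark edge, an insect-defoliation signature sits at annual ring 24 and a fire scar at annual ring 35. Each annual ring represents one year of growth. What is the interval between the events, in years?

11 years

35 − 24 = 11 annual rings lie between the two events.
That is 11 years at one annual ring per year.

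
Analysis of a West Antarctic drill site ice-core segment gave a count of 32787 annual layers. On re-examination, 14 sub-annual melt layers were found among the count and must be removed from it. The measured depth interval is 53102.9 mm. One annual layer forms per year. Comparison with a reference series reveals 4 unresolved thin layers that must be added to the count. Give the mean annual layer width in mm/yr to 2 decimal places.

After corrections the count is 32787 − 14 + 4 = 32777 annual layers.
Extension rate ≈ 53102.9 / 32777 = 1.62 mm/yr.

1.62 mm/yr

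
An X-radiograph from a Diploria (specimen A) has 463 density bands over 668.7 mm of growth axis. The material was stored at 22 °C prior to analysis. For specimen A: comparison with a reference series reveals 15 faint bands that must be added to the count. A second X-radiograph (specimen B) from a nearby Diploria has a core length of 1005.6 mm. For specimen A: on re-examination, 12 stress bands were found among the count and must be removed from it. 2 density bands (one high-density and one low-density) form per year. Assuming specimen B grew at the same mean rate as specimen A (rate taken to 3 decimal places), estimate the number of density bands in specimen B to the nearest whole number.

Specimen A: correcting the raw count gives 463 − 12 + 15 = 466 true density bands.
Specimen A: with 2 density bands per year, 466 / 2 = 233 years.
A: 668.7 mm over 233 years gives 668.7 / 233 ≈ 2.870 mm/year.
For B, 1005.6 / 2.870 = 350.38 years; at 2 density bands per year that is 350.38 × 2 ≈ 701 density bands.

701 density bands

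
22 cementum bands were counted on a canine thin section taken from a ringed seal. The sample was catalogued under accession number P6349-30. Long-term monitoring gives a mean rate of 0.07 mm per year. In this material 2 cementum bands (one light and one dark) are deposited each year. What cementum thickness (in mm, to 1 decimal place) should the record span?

With 2 cementum bands per year, 22 / 2 = 11 years.
11 years at 0.07 mm/year gives 0.07 × 11 = 0.8 mm.

0.8 mm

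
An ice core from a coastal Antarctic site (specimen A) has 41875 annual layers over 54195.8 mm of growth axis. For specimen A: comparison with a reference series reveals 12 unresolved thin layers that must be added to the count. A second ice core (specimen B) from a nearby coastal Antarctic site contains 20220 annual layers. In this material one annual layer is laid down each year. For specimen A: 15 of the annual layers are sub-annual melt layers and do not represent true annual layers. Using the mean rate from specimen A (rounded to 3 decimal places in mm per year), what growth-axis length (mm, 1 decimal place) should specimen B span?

26164.7 mm

Specimen A: true annual layer count = 41875 − 15 + 12 = 41872.
A: 54195.8 mm over 41872 years gives 54195.8 / 41872 ≈ 1.294 mm/yr.
Length of B = 1.294 × 20220 = 26164.7 mm.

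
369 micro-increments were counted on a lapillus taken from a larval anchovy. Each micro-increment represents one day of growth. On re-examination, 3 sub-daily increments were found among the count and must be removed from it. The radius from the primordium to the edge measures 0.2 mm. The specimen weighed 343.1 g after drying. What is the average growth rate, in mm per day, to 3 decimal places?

Correcting the raw count gives 369 − 3 = 366 true micro-increments.
Mean rate = 0.2 mm / 366 days ≈ 0.001 mm per day.

0.001 mm per day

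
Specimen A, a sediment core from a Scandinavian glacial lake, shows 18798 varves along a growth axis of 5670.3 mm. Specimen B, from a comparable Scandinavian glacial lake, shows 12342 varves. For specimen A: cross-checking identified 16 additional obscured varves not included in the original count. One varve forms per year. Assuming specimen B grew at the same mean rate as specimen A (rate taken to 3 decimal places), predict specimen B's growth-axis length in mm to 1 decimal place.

3714.9 mm

Specimen A: correcting the raw count gives 18798 + 16 = 18814 true varves.
A: Mean rate = 5670.3 mm / 18814 years ≈ 0.301 mm/yr.
For B, 0.301 mm/year × 12342 years = 3714.9 mm.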